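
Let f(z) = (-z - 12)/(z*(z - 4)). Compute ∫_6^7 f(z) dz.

Factor the denominator: z**2 - 4*z = z(z - 4).
Partial fractions: (-z - 12)/(z*(z - 4)) = 3/z - 4/(z - 4).
An antiderivative is F(z) = 3*log(z) - 4*log(z - 4).
Then F(7) - F(6) = (-4*log(3) + 3*log(7)) - (log(27/2)) = -7*log(3) + log(2) + 3*log(7).

-7*log(3) + log(2) + 3*log(7)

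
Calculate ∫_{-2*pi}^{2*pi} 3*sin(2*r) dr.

An antiderivative is F(r) = -3*cos(2*r)/2.
Then F(2*pi) - F(-2*pi) = (-3/2) - (-3/2) = 0.

0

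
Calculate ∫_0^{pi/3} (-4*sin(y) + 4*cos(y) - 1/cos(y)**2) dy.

-2 + sqrt(3)

An antiderivative is F(y) = 4*sin(y) + 4*cos(y) - tan(y).
Then F(pi/3) - F(0) = (sqrt(3) + 2) - (4) = -2 + sqrt(3).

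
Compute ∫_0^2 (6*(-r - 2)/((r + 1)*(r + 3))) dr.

Factor the denominator: r**2 + 4*r + 3 = (r + 3)(r + 1).
Partial fractions: 6*(-r - 2)/((r + 1)*(r + 3)) = -3/(r + 3) - 3/(r + 1).
An antiderivative is F(r) = -3*log(r + 1) - 3*log(r + 3).
Then F(2) - F(0) = (-3*log(5) - 3*log(3)) - (-log(27)) = -3*log(5).

-3*log(5)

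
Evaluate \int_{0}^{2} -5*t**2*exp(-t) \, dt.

-10 + 50*exp(-2)

Integrate by parts twice (u = t^2, dv = -5*exp(-t) dt).
An antiderivative is F(t) = (5*t**2 + 10*t + 10)*exp(-t).
Then F(2) - F(0) = (50*exp(-2)) - (10) = -10 + 50*exp(-2).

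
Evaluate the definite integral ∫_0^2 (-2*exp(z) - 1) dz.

-2*exp(2)

An antiderivative is F(z) = -z - 2*exp(z).
Then F(2) - F(0) = (-2*exp(2) - 2) - (-2) = -2*exp(2).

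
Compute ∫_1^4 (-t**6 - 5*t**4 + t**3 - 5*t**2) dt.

By the power rule, an antiderivative is F(t) = -t**7/7 - t**5 + t**4/4 - 5*t**3/3.
Then F(4) - F(1) = (-71552/21) - (-215/84) = -95331/28.

-95331/28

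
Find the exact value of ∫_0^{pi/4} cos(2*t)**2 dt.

Use the identity cos^2(2*t) = (1 + cos(4*t))/2.
An antiderivative is F(t) = t/2 + sin(4*t)/8.
Then F(pi/4) - F(0) = (pi/8) - (0) = pi/8.

pi/8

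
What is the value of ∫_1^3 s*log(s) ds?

-2 + 9*log(3)/2

Integrate by parts once (u = ln s, dv = s ds).
An antiderivative is F(s) = s**2*(2*log(s) - 1)/4.
Then F(3) - F(1) = (-9/4 + 9*log(3)/2) - (-1/4) = -2 + 9*log(3)/2.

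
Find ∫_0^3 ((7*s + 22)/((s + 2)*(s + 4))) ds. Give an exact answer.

-10*log(2) + 3*log(7) + 4*log(5)

Factor the denominator: s**2 + 6*s + 8 = (s + 4)(s + 2).
Partial fractions: (7*s + 22)/((s + 2)*(s + 4)) = 3/(s + 4) + 4/(s + 2).
An antiderivative is F(s) = 4*log(s + 2) + 3*log(s + 4).
Then F(3) - F(0) = (3*log(7) + 4*log(5)) - (10*log(2)) = -10*log(2) + 3*log(7) + 4*log(5).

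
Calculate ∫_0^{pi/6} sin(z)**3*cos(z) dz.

1/64

Let u = sin(z), so du = cos(z) dz. When z = 0, u = 0; when z = pi/6, u = 1/2.
The integral becomes ∫ u**3 du from 0 to 1/2, with antiderivative u**4/4.
Back in z: F(z) = sin(z)**4/4.
Then F(pi/6) - F(0) = (1/64) - (0) = 1/64.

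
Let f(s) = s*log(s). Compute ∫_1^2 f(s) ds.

Integrate by parts once (u = ln s, dv = s ds).
An antiderivative is F(s) = s**2*(2*log(s) - 1)/4.
Then F(2) - F(1) = (-1 + log(4)) - (-1/4) = -3/4 + log(4).

-3/4 + log(4)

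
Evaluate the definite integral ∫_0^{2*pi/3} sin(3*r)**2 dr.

pi/3

Use the identity sin^2(3*r) = (1 - cos(6*r))/2.
An antiderivative is F(r) = r/2 - sin(6*r)/12.
Then F(2*pi/3) - F(0) = (pi/3) - (0) = pi/3.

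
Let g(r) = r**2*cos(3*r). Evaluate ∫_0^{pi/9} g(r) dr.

Integrate by parts twice (u = r^2, dv = cos(3*r) dr).
An antiderivative is F(r) = r**2*sin(3*r)/3 + 2*r*cos(3*r)/9 - 2*sin(3*r)/27.
Then F(pi/9) - F(0) = (-sqrt(3)/27 + sqrt(3)*pi**2/486 + pi/81) - (0) = -sqrt(3)/27 + sqrt(3)*pi**2/486 + pi/81.

-sqrt(3)/27 + sqrt(3)*pi**2/486 + pi/81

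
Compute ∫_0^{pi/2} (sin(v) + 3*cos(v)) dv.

An antiderivative is F(v) = 3*sin(v) - cos(v).
Then F(pi/2) - F(0) = (3) - (-1) = 4.

4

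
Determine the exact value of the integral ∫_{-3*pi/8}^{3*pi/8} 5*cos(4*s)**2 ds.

15*pi/8

Use the identity cos^2(4*s) = (1 + cos(8*s))/2.
An antiderivative is F(s) = 5*s/2 + 5*sin(8*s)/16.
Then F(3*pi/8) - F(-3*pi/8) = (15*pi/16) - (-15*pi/16) = 15*pi/8.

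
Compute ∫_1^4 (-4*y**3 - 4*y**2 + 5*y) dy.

By the power rule, an antiderivative is F(y) = -y**4 - 4*y**3/3 + 5*y**2/2.
Then F(4) - F(1) = (-904/3) - (1/6) = -603/2.

-603/2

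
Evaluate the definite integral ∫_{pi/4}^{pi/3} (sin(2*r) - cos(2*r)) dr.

3/4 - sqrt(3)/4

An antiderivative is F(r) = -sin(2*r)/2 - cos(2*r)/2.
Then F(pi/3) - F(pi/4) = (1/4 - sqrt(3)/4) - (-1/2) = 3/4 - sqrt(3)/4.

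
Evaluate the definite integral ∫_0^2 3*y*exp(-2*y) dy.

3/4 - 15*exp(-4)/4

Integrate by parts once (u = y, dv = 3*exp(-2*y) dy).
An antiderivative is F(y) = (-6*y - 3)*exp(-2*y)/4.
Then F(2) - F(0) = (-15*exp(-4)/4) - (-3/4) = 3/4 - 15*exp(-4)/4.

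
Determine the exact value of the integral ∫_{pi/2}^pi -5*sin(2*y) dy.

5

An antiderivative is F(y) = 5*cos(2*y)/2.
Then F(pi) - F(pi/2) = (5/2) - (-5/2) = 5.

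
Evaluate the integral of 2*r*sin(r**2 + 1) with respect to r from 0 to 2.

-cos(5) + cos(1)

Let u = r**2 + 1, so du = 2*r dr. When r = 0, u = 1; when r = 2, u = 5.
The integral becomes ∫ sin(u) du from 1 to 5, with antiderivative -cos(u).
Back in r: F(r) = -cos(r**2 + 1).
Then F(2) - F(0) = (-cos(5)) - (-cos(1)) = -cos(5) + cos(1).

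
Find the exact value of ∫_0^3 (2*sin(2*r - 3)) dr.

Let u = 2*r - 3, so du = 2 dr. When r = 0, u = -3; when r = 3, u = 3.
The integral becomes ∫ sin(u) du from -3 to 3, with antiderivative -cos(u).
Back in r: F(r) = -cos(2*r - 3).
Then F(3) - F(0) = (-cos(3)) - (-cos(3)) = 0.

0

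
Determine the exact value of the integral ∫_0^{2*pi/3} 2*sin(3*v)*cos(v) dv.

Use the identity sin(3*v)cos(v) = [sin(4*v) + sin(2*v)]/2.
An antiderivative is F(v) = -cos(2*v)/2 - cos(4*v)/4.
Then F(2*pi/3) - F(0) = (3/8) - (-3/4) = 9/8.

9/8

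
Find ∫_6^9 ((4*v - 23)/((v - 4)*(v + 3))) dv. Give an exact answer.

Factor the denominator: v**2 - v - 12 = (v + 3)(v - 4).
Partial fractions: (4*v - 23)/((v - 4)*(v + 3)) = 5/(v + 3) - 1/(v - 4).
An antiderivative is F(v) = -log(v - 4) + 5*log(v + 3).
Then F(9) - F(6) = (-log(5) + 5*log(3) + 10*log(2)) - (-log(2) + 10*log(3)) = -5*log(3) - log(5) + 11*log(2).

-5*log(3) - log(5) + 11*log(2)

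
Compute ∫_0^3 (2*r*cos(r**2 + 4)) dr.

sin(13) - sin(4)

Let u = r**2 + 4, so du = 2*r dr. When r = 0, u = 4; when r = 3, u = 13.
The integral becomes ∫ cos(u) du from 4 to 13, with antiderivative sin(u).
Back in r: F(r) = sin(r**2 + 4).
Then F(3) - F(0) = (sin(13)) - (sin(4)) = sin(13) - sin(4).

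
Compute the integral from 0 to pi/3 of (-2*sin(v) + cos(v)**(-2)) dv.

-1 + sqrt(3)

An antiderivative is F(v) = 2*cos(v) + tan(v).
Then F(pi/3) - F(0) = (1 + sqrt(3)) - (2) = -1 + sqrt(3).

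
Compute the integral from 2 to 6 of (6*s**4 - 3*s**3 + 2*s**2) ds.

127072/15

By the power rule, an antiderivative is F(s) = 6*s**5/5 - 3*s**4/4 + 2*s**3/3.
Then F(6) - F(2) = (42516/5) - (476/15) = 127072/15.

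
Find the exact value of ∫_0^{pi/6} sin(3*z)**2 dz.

Use the identity sin^2(3*z) = (1 - cos(6*z))/2.
An antiderivative is F(z) = z/2 - sin(6*z)/12.
Then F(pi/6) - F(0) = (pi/12) - (0) = pi/12.

pi/12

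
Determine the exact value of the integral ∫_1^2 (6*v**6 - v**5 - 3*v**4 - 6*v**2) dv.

4603/70

By the power rule, an antiderivative is F(v) = 6*v**7/7 - v**6/6 - 3*v**5/5 - 2*v**3.
Then F(2) - F(1) = (6704/105) - (-401/210) = 4603/70.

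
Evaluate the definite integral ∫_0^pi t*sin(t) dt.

Integrate by parts once (u = t, dv = sin(t) dt).
An antiderivative is F(t) = -t*cos(t) + sin(t).
Then F(pi) - F(0) = (pi) - (0) = pi.

pi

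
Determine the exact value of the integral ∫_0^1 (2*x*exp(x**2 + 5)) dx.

-exp(5) + exp(6)

Let u = x**2 + 5, so du = 2*x dx. When x = 0, u = 5; when x = 1, u = 6.
The integral becomes ∫ exp(u) du from 5 to 6, with antiderivative exp(u).
Back in x: F(x) = exp(x**2 + 5).
Then F(1) - F(0) = (exp(6)) - (exp(5)) = -exp(5) + exp(6).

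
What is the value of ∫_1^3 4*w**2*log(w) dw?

-104/9 + 36*log(3)

Integrate by parts once (u = ln w, dv = 4*w**2 dw).
An antiderivative is F(w) = 4*w**3*(3*log(w) - 1)/9.
Then F(3) - F(1) = (-12 + 36*log(3)) - (-4/9) = -104/9 + 36*log(3).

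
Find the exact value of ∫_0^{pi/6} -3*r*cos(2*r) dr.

-sqrt(3)*pi/8 + 3/8

Integrate by parts once (u = r, dv = -3*cos(2*r) dr).
An antiderivative is F(r) = -3*r*sin(2*r)/2 - 3*cos(2*r)/4.
Then F(pi/6) - F(0) = (-sqrt(3)*pi/8 - 3/8) - (-3/4) = -sqrt(3)*pi/8 + 3/8.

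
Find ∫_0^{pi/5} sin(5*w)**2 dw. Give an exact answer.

Use the identity sin^2(5*w) = (1 - cos(10*w))/2.
An antiderivative is F(w) = w/2 - sin(10*w)/20.
Then F(pi/5) - F(0) = (pi/10) - (0) = pi/10.

pi/10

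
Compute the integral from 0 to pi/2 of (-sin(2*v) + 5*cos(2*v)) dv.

-1

An antiderivative is F(v) = 5*sin(2*v)/2 + cos(2*v)/2.
Then F(pi/2) - F(0) = (-1/2) - (1/2) = -1.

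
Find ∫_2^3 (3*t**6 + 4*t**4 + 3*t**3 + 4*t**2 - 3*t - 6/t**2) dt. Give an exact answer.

By the power rule, an antiderivative is F(t) = 3*t**7/7 + 4*t**5/5 + 3*t**4/4 + 4*t**3/3 - 3*t**2/2 + 6/t.
Then F(3) - F(2) = (170371/140) - (10513/105) = 469061/420.

469061/420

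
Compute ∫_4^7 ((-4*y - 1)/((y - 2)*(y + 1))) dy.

-log(25)

Factor the denominator: y**2 - y - 2 = (y + 1)(y - 2).
Partial fractions: (-4*y - 1)/((y - 2)*(y + 1)) = -1/(y + 1) - 3/(y - 2).
An antiderivative is F(y) = -3*log(y - 2) - log(y + 1).
Then F(7) - F(4) = (-3*log(5) - 3*log(2)) - (-log(40)) = -log(25).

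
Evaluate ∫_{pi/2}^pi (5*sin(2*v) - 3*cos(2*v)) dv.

An antiderivative is F(v) = -3*sin(2*v)/2 - 5*cos(2*v)/2.
Then F(pi) - F(pi/2) = (-5/2) - (5/2) = -5.

-5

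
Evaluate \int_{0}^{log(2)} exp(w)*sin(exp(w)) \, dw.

Let u = exp(w), so du = exp(w) dw. When w = 0, u = 1; when w = log(2), u = 2.
The integral becomes ∫ sin(u) du from 1 to 2, with antiderivative -cos(u).
Back in w: F(w) = -cos(exp(w)).
Then F(log(2)) - F(0) = (-cos(2)) - (-cos(1)) = -cos(2) + cos(1).

-cos(2) + cos(1)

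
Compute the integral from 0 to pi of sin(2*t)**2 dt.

pi/2

Use the identity sin^2(2*t) = (1 - cos(4*t))/2.
An antiderivative is F(t) = t/2 - sin(4*t)/8.
Then F(pi) - F(0) = (pi/2) - (0) = pi/2.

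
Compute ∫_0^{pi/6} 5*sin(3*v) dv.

An antiderivative is F(v) = -5*cos(3*v)/3.
Then F(pi/6) - F(0) = (0) - (-5/3) = 5/3.

5/3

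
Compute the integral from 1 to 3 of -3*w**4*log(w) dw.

Integrate by parts once (u = ln w, dv = -3*w**4 dw).
An antiderivative is F(w) = -3*w**5*(5*log(w) - 1)/25.
Then F(3) - F(1) = (729/25 - 729*log(3)/5) - (3/25) = 726/25 - 729*log(3)/5.

726/25 - 729*log(3)/5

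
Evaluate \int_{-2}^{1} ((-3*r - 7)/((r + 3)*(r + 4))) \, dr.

Factor the denominator: r**2 + 7*r + 12 = (r + 4)(r + 3).
Partial fractions: (-3*r - 7)/((r + 3)*(r + 4)) = -5/(r + 4) + 2/(r + 3).
An antiderivative is F(r) = 2*log(r + 3) - 5*log(r + 4).
Then F(1) - F(-2) = (-5*log(5) + 4*log(2)) - (-log(32)) = -5*log(5) + 9*log(2).

-5*log(5) + 9*log(2)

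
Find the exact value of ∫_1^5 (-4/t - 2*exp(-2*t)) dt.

-4*log(5) - exp(-2) + exp(-10)

An antiderivative is F(t) = -4*log(t) + exp(-2*t).
Then F(5) - F(1) = (-4*log(5) + exp(-10)) - (exp(-2)) = -4*log(5) - exp(-2) + exp(-10).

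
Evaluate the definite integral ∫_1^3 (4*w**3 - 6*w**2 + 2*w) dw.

36

By the power rule, an antiderivative is F(w) = w**4 - 2*w**3 + w**2.
Then F(3) - F(1) = (36) - (0) = 36.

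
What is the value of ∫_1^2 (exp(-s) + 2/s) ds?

-exp(-2) + exp(-1) + 2*log(2)

An antiderivative is F(s) = 2*log(s) - exp(-s).
Then F(2) - F(1) = (-exp(-2) + 2*log(2)) - (-exp(-1)) = -exp(-2) + exp(-1) + 2*log(2).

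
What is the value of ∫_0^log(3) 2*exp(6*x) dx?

Let u = exp(x), so du = exp(x) dx. When x = 0, u = 1; when x = log(3), u = 3.
The integral becomes 2·∫ u**5 du from 1 to 3, with antiderivative u**6/3.
Back in x: F(x) = exp(6*x)/3.
Then F(log(3)) - F(0) = (243) - (1/3) = 728/3.

728/3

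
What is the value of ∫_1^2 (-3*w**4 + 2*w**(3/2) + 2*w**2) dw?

-221/15 + 16*sqrt(2)/5

By the power rule, an antiderivative is F(w) = 4*w**(5/2)/5 - 3*w**5/5 + 2*w**3/3.
Then F(2) - F(1) = (-208/15 + 16*sqrt(2)/5) - (13/15) = -221/15 + 16*sqrt(2)/5.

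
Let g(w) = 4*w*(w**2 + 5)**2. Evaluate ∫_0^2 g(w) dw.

1208/3

Let u = w**2 + 5, so du = 2*w dw. When w = 0, u = 5; when w = 2, u = 9.
The integral becomes 2·∫ u**2 du from 5 to 9, with antiderivative 2*u**3/3.
Back in w: F(w) = 2*(w**2 + 5)**3/3.
Then F(2) - F(0) = (486) - (250/3) = 1208/3.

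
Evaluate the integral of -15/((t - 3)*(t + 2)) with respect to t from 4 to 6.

Factor the denominator: t**2 - t - 6 = (t + 2)(t - 3).
Partial fractions: -15/((t - 3)*(t + 2)) = 3/(t + 2) - 3/(t - 3).
An antiderivative is F(t) = -3*log(t - 3) + 3*log(t + 2).
Then F(6) - F(4) = (-3*log(3) + 9*log(2)) - (3*log(2) + 3*log(3)) = -6*log(3) + 6*log(2).

-6*log(3) + 6*log(2)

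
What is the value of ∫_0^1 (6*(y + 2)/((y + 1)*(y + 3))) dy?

Factor the denominator: y**2 + 4*y + 3 = (y + 3)(y + 1).
Partial fractions: 6*(y + 2)/((y + 1)*(y + 3)) = 3/(y + 3) + 3/(y + 1).
An antiderivative is F(y) = 3*log(y + 1) + 3*log(y + 3).
Then F(1) - F(0) = (9*log(2)) - (log(27)) = -3*log(3) + 9*log(2).

-3*log(3) + 9*log(2)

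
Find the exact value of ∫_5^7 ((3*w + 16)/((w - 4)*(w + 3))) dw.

Factor the denominator: w**2 - w - 12 = (w + 3)(w - 4).
Partial fractions: (3*w + 16)/((w - 4)*(w + 3)) = -1/(w + 3) + 4/(w - 4).
An antiderivative is F(w) = 4*log(w - 4) - log(w + 3).
Then F(7) - F(5) = (log(81/10)) - (-log(8)) = -log(5) + 2*log(2) + 4*log(3).

-log(5) + 2*log(2) + 4*log(3)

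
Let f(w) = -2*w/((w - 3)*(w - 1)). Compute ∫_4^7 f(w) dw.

-log(32)

Factor the denominator: w**2 - 4*w + 3 = (w - 1)(w - 3).
Partial fractions: -2*w/((w - 3)*(w - 1)) = 1/(w - 1) - 3/(w - 3).
An antiderivative is F(w) = -3*log(w - 3) + log(w - 1).
Then F(7) - F(4) = (log(3/32)) - (log(3)) = -log(32).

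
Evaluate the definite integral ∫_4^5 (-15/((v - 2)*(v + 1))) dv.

Factor the denominator: v**2 - v - 2 = (v + 1)(v - 2).
Partial fractions: -15/((v - 2)*(v + 1)) = 5/(v + 1) - 5/(v - 2).
An antiderivative is F(v) = -5*log(v - 2) + 5*log(v + 1).
Then F(5) - F(4) = (log(32)) - (-5*log(2) + 5*log(5)) = -5*log(5) + 10*log(2).

-5*log(5) + 10*log(2)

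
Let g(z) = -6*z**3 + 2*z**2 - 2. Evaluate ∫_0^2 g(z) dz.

-68/3

By the power rule, an antiderivative is F(z) = -3*z**4/2 + 2*z**3/3 - 2*z.
Then F(2) - F(0) = (-68/3) - (0) = -68/3.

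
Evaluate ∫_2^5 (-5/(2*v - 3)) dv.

An antiderivative is F(v) = -5*log(2*v - 3)/2.
Then F(5) - F(2) = (-5*log(7)/2) - (0) = -5*log(7)/2.

-5*log(7)/2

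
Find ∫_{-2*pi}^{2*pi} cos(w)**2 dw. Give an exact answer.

Use the identity cos^2(w) = (1 + cos(2*w))/2.
An antiderivative is F(w) = w/2 + sin(2*w)/4.
Then F(2*pi) - F(-2*pi) = (pi) - (-pi) = 2*pi.

2*pi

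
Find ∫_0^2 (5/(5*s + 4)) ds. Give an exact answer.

Let u = 5*s + 4, so du = 5 ds. When s = 0, u = 4; when s = 2, u = 14.
The integral becomes ∫ 1/u du from 4 to 14, with antiderivative log(u).
Back in s: F(s) = log(5*s + 4).
Then F(2) - F(0) = (log(14)) - (log(4)) = log(7/2).

log(7/2)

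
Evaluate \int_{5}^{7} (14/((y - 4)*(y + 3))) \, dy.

Factor the denominator: y**2 - y - 12 = (y + 3)(y - 4).
Partial fractions: 14/((y - 4)*(y + 3)) = -2/(y + 3) + 2/(y - 4).
An antiderivative is F(y) = 2*log(y - 4) - 2*log(y + 3).
Then F(7) - F(5) = (log(9/100)) - (-log(64)) = -2*log(5) + 2*log(3) + 4*log(2).

-2*log(5) + 2*log(3) + 4*log(2)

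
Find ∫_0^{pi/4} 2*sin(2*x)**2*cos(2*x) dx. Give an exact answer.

1/3

Let u = sin(2*x), so du = 2*cos(2*x) dx. When x = 0, u = 0; when x = pi/4, u = 1.
The integral becomes ∫ u**2 du from 0 to 1, with antiderivative u**3/3.
Back in x: F(x) = sin(2*x)**3/3.
Then F(pi/4) - F(0) = (1/3) - (0) = 1/3.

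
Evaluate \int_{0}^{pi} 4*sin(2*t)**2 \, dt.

2*pi

Use the identity sin^2(2*t) = (1 - cos(4*t))/2.
An antiderivative is F(t) = 2*t - sin(4*t)/2.
Then F(pi) - F(0) = (2*pi) - (0) = 2*pi.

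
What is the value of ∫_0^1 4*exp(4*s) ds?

Let u = 4*s, so du = 4 ds. When s = 0, u = 0; when s = 1, u = 4.
The integral becomes ∫ exp(u) du from 0 to 4, with antiderivative exp(u).
Back in s: F(s) = exp(4*s).
Then F(1) - F(0) = (exp(4)) - (1) = -1 + exp(4).

-1 + exp(4)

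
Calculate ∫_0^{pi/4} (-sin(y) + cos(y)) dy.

An antiderivative is F(y) = sin(y) + cos(y).
Then F(pi/4) - F(0) = (sqrt(2)) - (1) = -1 + sqrt(2).

-1 + sqrt(2)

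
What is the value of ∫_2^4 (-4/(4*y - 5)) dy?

An antiderivative is F(y) = -log(4*y - 5).
Then F(4) - F(2) = (-log(11)) - (-log(3)) = log(3/11).

log(3/11)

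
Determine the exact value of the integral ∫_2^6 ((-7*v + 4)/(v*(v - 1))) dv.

Factor the denominator: v**2 - v = v(v - 1).
Partial fractions: (-7*v + 4)/(v*(v - 1)) = -4/v - 3/(v - 1).
An antiderivative is F(v) = -4*log(v) - 3*log(v - 1).
Then F(6) - F(2) = (-3*log(5) - 4*log(3) - 4*log(2)) - (-log(16)) = -3*log(5) - 4*log(3).

-3*log(5) - 4*log(3)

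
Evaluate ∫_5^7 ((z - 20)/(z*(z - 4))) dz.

-5*log(5) - 4*log(3) + 5*log(7)

Factor the denominator: z**2 - 4*z = z(z - 4).
Partial fractions: (z - 20)/(z*(z - 4)) = 5/z - 4/(z - 4).
An antiderivative is F(z) = 5*log(z) - 4*log(z - 4).
Then F(7) - F(5) = (-4*log(3) + 5*log(7)) - (5*log(5)) = -5*log(5) - 4*log(3) + 5*log(7).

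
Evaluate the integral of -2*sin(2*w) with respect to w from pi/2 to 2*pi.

An antiderivative is F(w) = cos(2*w).
Then F(2*pi) - F(pi/2) = (1) - (-1) = 2.

2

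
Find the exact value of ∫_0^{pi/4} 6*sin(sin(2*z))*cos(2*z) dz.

3 - 3*cos(1)

Let u = sin(2*z), so du = 2*cos(2*z) dz. When z = 0, u = 0; when z = pi/4, u = 1.
The integral becomes 3·∫ sin(u) du from 0 to 1, with antiderivative -3*cos(u).
Back in z: F(z) = -3*cos(sin(2*z)).
Then F(pi/4) - F(0) = (-3*cos(1)) - (-3) = 3 - 3*cos(1).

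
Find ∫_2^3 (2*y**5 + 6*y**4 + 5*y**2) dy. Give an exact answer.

7598/15

By the power rule, an antiderivative is F(y) = y**6/3 + 6*y**5/5 + 5*y**3/3.
Then F(3) - F(2) = (2898/5) - (1096/15) = 7598/15.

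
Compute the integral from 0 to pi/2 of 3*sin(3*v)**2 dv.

Use the identity sin^2(3*v) = (1 - cos(6*v))/2.
An antiderivative is F(v) = 3*v/2 - sin(6*v)/4.
Then F(pi/2) - F(0) = (3*pi/4) - (0) = 3*pi/4.

3*pi/4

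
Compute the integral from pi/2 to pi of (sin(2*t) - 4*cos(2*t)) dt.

-1

An antiderivative is F(t) = -2*sin(2*t) - cos(2*t)/2.
Then F(pi) - F(pi/2) = (-1/2) - (1/2) = -1.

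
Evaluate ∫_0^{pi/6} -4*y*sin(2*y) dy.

Integrate by parts once (u = y, dv = -4*sin(2*y) dy).
An antiderivative is F(y) = 2*y*cos(2*y) - sin(2*y).
Then F(pi/6) - F(0) = (-sqrt(3)/2 + pi/6) - (0) = -sqrt(3)/2 + pi/6.

-sqrt(3)/2 + pi/6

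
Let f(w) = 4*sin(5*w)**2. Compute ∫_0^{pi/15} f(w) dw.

-sqrt(3)/10 + 2*pi/15

Use the identity sin^2(5*w) = (1 - cos(10*w))/2.
An antiderivative is F(w) = 2*w - sin(10*w)/5.
Then F(pi/15) - F(0) = (-sqrt(3)/10 + 2*pi/15) - (0) = -sqrt(3)/10 + 2*pi/15.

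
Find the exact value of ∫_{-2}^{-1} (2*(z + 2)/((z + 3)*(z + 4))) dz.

Factor the denominator: z**2 + 7*z + 12 = (z + 4)(z + 3).
Partial fractions: 2*(z + 2)/((z + 3)*(z + 4)) = 4/(z + 4) - 2/(z + 3).
An antiderivative is F(z) = -2*log(z + 3) + 4*log(z + 4).
Then F(-1) - F(-2) = (log(81/4)) - (log(16)) = log(81/64).

log(81/64)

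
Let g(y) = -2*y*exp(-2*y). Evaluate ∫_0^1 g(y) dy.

(3 - exp(2))*exp(-2)/2

Integrate by parts once (u = y, dv = -2*exp(-2*y) dy).
An antiderivative is F(y) = (2*y + 1)*exp(-2*y)/2.
Then F(1) - F(0) = (3*exp(-2)/2) - (1/2) = (3 - exp(2))*exp(-2)/2.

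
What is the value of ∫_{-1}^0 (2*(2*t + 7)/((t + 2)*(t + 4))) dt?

log(32/3)

Factor the denominator: t**2 + 6*t + 8 = (t + 4)(t + 2).
Partial fractions: 2*(2*t + 7)/((t + 2)*(t + 4)) = 1/(t + 4) + 3/(t + 2).
An antiderivative is F(t) = 3*log(t + 2) + log(t + 4).
Then F(0) - F(-1) = (log(32)) - (log(3)) = log(32/3).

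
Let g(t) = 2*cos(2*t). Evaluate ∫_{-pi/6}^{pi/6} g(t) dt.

An antiderivative is F(t) = sin(2*t).
Then F(pi/6) - F(-pi/6) = (sqrt(3)/2) - (-sqrt(3)/2) = sqrt(3).

sqrt(3)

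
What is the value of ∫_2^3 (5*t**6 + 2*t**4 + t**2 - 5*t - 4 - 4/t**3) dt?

By the power rule, an antiderivative is F(t) = 5*t**7/7 + 2*t**5/5 + t**3/3 - 5*t**2/2 - 4*t + 2/t**2.
Then F(3) - F(2) = (1029461/630) - (18773/210) = 486571/315.

486571/315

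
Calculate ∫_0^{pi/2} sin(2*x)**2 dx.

Use the identity sin^2(2*x) = (1 - cos(4*x))/2.
An antiderivative is F(x) = x/2 - sin(4*x)/8.
Then F(pi/2) - F(0) = (pi/4) - (0) = pi/4.

pi/4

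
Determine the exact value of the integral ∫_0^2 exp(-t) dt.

1 - exp(-2)

An antiderivative is F(t) = -exp(-t).
Then F(2) - F(0) = (-exp(-2)) - (-1) = 1 - exp(-2).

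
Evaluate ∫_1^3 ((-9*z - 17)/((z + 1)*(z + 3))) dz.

Factor the denominator: z**2 + 4*z + 3 = (z + 3)(z + 1).
Partial fractions: (-9*z - 17)/((z + 1)*(z + 3)) = -5/(z + 3) - 4/(z + 1).
An antiderivative is F(z) = -4*log(z + 1) - 5*log(z + 3).
Then F(3) - F(1) = (-13*log(2) - 5*log(3)) - (-14*log(2)) = -5*log(3) + log(2).

-5*log(3) + log(2)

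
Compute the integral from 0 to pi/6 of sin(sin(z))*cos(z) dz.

Let u = sin(z), so du = cos(z) dz. When z = 0, u = 0; when z = pi/6, u = 1/2.
The integral becomes ∫ sin(u) du from 0 to 1/2, with antiderivative -cos(u).
Back in z: F(z) = -cos(sin(z)).
Then F(pi/6) - F(0) = (-cos(1/2)) - (-1) = 1 - cos(1/2).

1 - cos(1/2)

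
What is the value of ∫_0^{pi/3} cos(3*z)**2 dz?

Use the identity cos^2(3*z) = (1 + cos(6*z))/2.
An antiderivative is F(z) = z/2 + sin(6*z)/12.
Then F(pi/3) - F(0) = (pi/6) - (0) = pi/6.

pi/6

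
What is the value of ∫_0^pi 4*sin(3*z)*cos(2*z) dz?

24/5

Use the identity sin(3*z)cos(2*z) = [sin(5*z) + sin(z)]/2.
An antiderivative is F(z) = -2*cos(z) - 2*cos(5*z)/5.
Then F(pi) - F(0) = (12/5) - (-12/5) = 24/5.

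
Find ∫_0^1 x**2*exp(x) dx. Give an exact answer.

Integrate by parts twice (u = x^2, dv = exp(x) dx).
An antiderivative is F(x) = (x**2 - 2*x + 2)*exp(x).
Then F(1) - F(0) = (E) - (2) = -2 + E.

-2 + E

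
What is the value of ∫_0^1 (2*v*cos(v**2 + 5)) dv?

sin(6) - sin(5)

Let u = v**2 + 5, so du = 2*v dv. When v = 0, u = 5; when v = 1, u = 6.
The integral becomes ∫ cos(u) du from 5 to 6, with antiderivative sin(u).
Back in v: F(v) = sin(v**2 + 5).
Then F(1) - F(0) = (sin(6)) - (sin(5)) = sin(6) - sin(5).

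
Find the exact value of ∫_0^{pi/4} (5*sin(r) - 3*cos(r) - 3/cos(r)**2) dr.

2 - 4*sqrt(2)

An antiderivative is F(r) = -3*sin(r) - 5*cos(r) - 3*tan(r).
Then F(pi/4) - F(0) = (-4*sqrt(2) - 3) - (-5) = 2 - 4*sqrt(2).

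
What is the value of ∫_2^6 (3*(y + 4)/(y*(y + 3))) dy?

log(45)

Factor the denominator: y**2 + 3*y = (y + 3)y.
Partial fractions: 3*(y + 4)/(y*(y + 3)) = -1/(y + 3) + 4/y.
An antiderivative is F(y) = 4*log(y) - log(y + 3).
Then F(6) - F(2) = (2*log(3) + 4*log(2)) - (log(16/5)) = log(45).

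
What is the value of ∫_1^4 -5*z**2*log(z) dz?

35 - 640*log(2)/3

Integrate by parts once (u = ln z, dv = -5*z**2 dz).
An antiderivative is F(z) = -5*z**3*(3*log(z) - 1)/9.
Then F(4) - F(1) = (320/9 - 640*log(2)/3) - (5/9) = 35 - 640*log(2)/3.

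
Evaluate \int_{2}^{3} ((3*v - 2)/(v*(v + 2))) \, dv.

-7*log(2) - log(3) + 4*log(5)

Factor the denominator: v**2 + 2*v = (v + 2)v.
Partial fractions: (3*v - 2)/(v*(v + 2)) = 4/(v + 2) - 1/v.
An antiderivative is F(v) = -log(v) + 4*log(v + 2).
Then F(3) - F(2) = (-log(3) + 4*log(5)) - (7*log(2)) = -7*log(2) - log(3) + 4*log(5).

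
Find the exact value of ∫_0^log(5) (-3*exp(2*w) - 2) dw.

-36 - 2*log(5)

An antiderivative is F(w) = -3*exp(2*w)/2 - 2*w.
Then F(log(5)) - F(0) = (-75/2 - log(25)) - (-3/2) = -36 - 2*log(5).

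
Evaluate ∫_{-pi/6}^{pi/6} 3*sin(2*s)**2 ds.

-3*sqrt(3)/8 + pi/2

Use the identity sin^2(2*s) = (1 - cos(4*s))/2.
An antiderivative is F(s) = 3*s/2 - 3*sin(4*s)/8.
Then F(pi/6) - F(-pi/6) = (-3*sqrt(3)/16 + pi/4) - (-pi/4 + 3*sqrt(3)/16) = -3*sqrt(3)/8 + pi/2.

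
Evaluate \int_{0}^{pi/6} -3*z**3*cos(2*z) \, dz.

Integrate by parts 3 times (u = z^3, dv = -3*cos(2*z) dz).
An antiderivative is F(z) = -3*z**3*sin(2*z)/2 - 9*z**2*cos(2*z)/4 + 9*z*sin(2*z)/4 + 9*cos(2*z)/8.
Then F(pi/6) - F(0) = (-pi**2/32 - sqrt(3)*pi**3/288 + 9/16 + 3*sqrt(3)*pi/16) - (9/8) = -9/16 - pi**2/32 - sqrt(3)*pi**3/288 + 3*sqrt(3)*pi/16.

-9/16 - pi**2/32 - sqrt(3)*pi**3/288 + 3*sqrt(3)*pi/16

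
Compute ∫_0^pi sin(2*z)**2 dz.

Use the identity sin^2(2*z) = (1 - cos(4*z))/2.
An antiderivative is F(z) = z/2 - sin(4*z)/8.
Then F(pi) - F(0) = (pi/2) - (0) = pi/2.

pi/2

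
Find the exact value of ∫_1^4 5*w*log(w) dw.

-75/4 + 80*log(2)

Integrate by parts once (u = ln w, dv = 5*w dw).
An antiderivative is F(w) = 5*w**2*(2*log(w) - 1)/4.
Then F(4) - F(1) = (-20 + 80*log(2)) - (-5/4) = -75/4 + 80*log(2).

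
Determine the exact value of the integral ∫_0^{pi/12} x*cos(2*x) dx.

Integrate by parts once (u = x, dv = cos(2*x) dx).
An antiderivative is F(x) = x*sin(2*x)/2 + cos(2*x)/4.
Then F(pi/12) - F(0) = (pi/48 + sqrt(3)/8) - (1/4) = -1/4 + pi/48 + sqrt(3)/8.

-1/4 + pi/48 + sqrt(3)/8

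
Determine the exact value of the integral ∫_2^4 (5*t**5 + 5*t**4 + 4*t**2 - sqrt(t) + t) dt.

By the power rule, an antiderivative is F(t) = 5*t**6/6 + t**5 - 2*t**(3/2)/3 + 4*t**3/3 + t**2/2.
Then F(4) - F(2) = (13576/3) - (98 - 4*sqrt(2)/3) = 4*sqrt(2)/3 + 13282/3.

4*sqrt(2)/3 + 13282/3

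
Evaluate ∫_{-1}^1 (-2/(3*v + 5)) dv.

-4*log(2)/3

An antiderivative is F(v) = -2*log(3*v + 5)/3.
Then F(1) - F(-1) = (-log(4)) - (-2*log(2)/3) = -4*log(2)/3.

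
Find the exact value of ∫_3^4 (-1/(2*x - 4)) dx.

An antiderivative is F(x) = -log(2*x - 4)/2.
Then F(4) - F(3) = (-log(2)) - (-log(2)/2) = -log(2)/2.

-log(2)/2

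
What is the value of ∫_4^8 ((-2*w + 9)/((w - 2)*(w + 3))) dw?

Factor the denominator: w**2 + w - 6 = (w + 3)(w - 2).
Partial fractions: (-2*w + 9)/((w - 2)*(w + 3)) = -3/(w + 3) + 1/(w - 2).
An antiderivative is F(w) = log(w - 2) - 3*log(w + 3).
Then F(8) - F(4) = (-3*log(11) + log(2) + log(3)) - (-3*log(7) + log(2)) = -3*log(11) + log(3) + 3*log(7).

-3*log(11) + log(3) + 3*log(7)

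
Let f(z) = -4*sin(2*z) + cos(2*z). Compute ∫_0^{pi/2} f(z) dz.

-4

An antiderivative is F(z) = sin(2*z)/2 + 2*cos(2*z).
Then F(pi/2) - F(0) = (-2) - (2) = -4.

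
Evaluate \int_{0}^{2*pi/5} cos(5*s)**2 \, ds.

pi/5

Use the identity cos^2(5*s) = (1 + cos(10*s))/2.
An antiderivative is F(s) = s/2 + sin(10*s)/20.
Then F(2*pi/5) - F(0) = (pi/5) - (0) = pi/5.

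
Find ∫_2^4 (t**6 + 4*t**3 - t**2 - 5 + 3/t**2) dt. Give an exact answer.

212887/84

By the power rule, an antiderivative is F(t) = t**7/7 + t**4 - t**3/3 - 5*t - 3/t.
Then F(4) - F(2) = (214577/84) - (845/42) = 212887/84.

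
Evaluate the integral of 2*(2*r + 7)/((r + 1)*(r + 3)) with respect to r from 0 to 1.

Factor the denominator: r**2 + 4*r + 3 = (r + 3)(r + 1).
Partial fractions: 2*(2*r + 7)/((r + 1)*(r + 3)) = -1/(r + 3) + 5/(r + 1).
An antiderivative is F(r) = 5*log(r + 1) - log(r + 3).
Then F(1) - F(0) = (log(8)) - (-log(3)) = log(24).

log(24)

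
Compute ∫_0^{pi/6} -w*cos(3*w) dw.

Integrate by parts once (u = w, dv = -cos(3*w) dw).
An antiderivative is F(w) = -w*sin(3*w)/3 - cos(3*w)/9.
Then F(pi/6) - F(0) = (-pi/18) - (-1/9) = 1/9 - pi/18.

1/9 - pi/18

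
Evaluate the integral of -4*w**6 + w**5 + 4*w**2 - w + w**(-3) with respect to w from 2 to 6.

By the power rule, an antiderivative is F(w) = -4*w**7/7 + w**6/6 + 4*w**3/3 - w**2/2 - 1/(2*w**2).
Then F(6) - F(2) = (-76566391/504) - (-9061/168) = -9567401/63.

-9567401/63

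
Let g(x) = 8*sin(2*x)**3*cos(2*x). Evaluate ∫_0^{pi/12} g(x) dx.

1/16

Let u = sin(2*x), so du = 2*cos(2*x) dx. When x = 0, u = 0; when x = pi/12, u = 1/2.
The integral becomes 4·∫ u**3 du from 0 to 1/2, with antiderivative u**4.
Back in x: F(x) = sin(2*x)**4.
Then F(pi/12) - F(0) = (1/16) - (0) = 1/16.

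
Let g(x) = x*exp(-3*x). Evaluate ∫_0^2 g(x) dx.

(-7 + exp(6))*exp(-6)/9

Integrate by parts once (u = x, dv = exp(-3*x) dx).
An antiderivative is F(x) = (-3*x - 1)*exp(-3*x)/9.
Then F(2) - F(0) = (-7*exp(-6)/9) - (-1/9) = (-7 + exp(6))*exp(-6)/9.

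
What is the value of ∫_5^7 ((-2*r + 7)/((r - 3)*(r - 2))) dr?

Factor the denominator: r**2 - 5*r + 6 = (r - 2)(r - 3).
Partial fractions: (-2*r + 7)/((r - 3)*(r - 2)) = -3/(r - 2) + 1/(r - 3).
An antiderivative is F(r) = log(r - 3) - 3*log(r - 2).
Then F(7) - F(5) = (-3*log(5) + 2*log(2)) - (log(2/27)) = -3*log(5) + log(2) + 3*log(3).

-3*log(5) + log(2) + 3*log(3)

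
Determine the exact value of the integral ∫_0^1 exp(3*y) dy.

-1/3 + exp(3)/3

An antiderivative is F(y) = exp(3*y)/3.
Then F(1) - F(0) = (exp(3)/3) - (1/3) = -1/3 + exp(3)/3.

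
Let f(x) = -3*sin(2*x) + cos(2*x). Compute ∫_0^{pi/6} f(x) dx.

-3/4 + sqrt(3)/4

An antiderivative is F(x) = sin(2*x)/2 + 3*cos(2*x)/2.
Then F(pi/6) - F(0) = (sqrt(3)/4 + 3/4) - (3/2) = -3/4 + sqrt(3)/4.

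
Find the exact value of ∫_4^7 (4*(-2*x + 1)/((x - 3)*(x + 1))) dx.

Factor the denominator: x**2 - 2*x - 3 = (x + 1)(x - 3).
Partial fractions: 4*(-2*x + 1)/((x - 3)*(x + 1)) = -3/(x + 1) - 5/(x - 3).
An antiderivative is F(x) = -5*log(x - 3) - 3*log(x + 1).
Then F(7) - F(4) = (-19*log(2)) - (-3*log(5)) = -19*log(2) + 3*log(5).

-19*log(2) + 3*log(5)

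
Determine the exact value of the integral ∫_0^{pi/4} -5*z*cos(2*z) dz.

Integrate by parts once (u = z, dv = -5*cos(2*z) dz).
An antiderivative is F(z) = -5*z*sin(2*z)/2 - 5*cos(2*z)/4.
Then F(pi/4) - F(0) = (-5*pi/8) - (-5/4) = 5/4 - 5*pi/8.

5/4 - 5*pi/8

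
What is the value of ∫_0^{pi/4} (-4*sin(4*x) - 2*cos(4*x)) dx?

-2

An antiderivative is F(x) = -sin(4*x)/2 + cos(4*x).
Then F(pi/4) - F(0) = (-1) - (1) = -2.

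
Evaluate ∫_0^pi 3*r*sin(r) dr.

3*pi

Integrate by parts once (u = r, dv = 3*sin(r) dr).
An antiderivative is F(r) = -3*r*cos(r) + 3*sin(r).
Then F(pi) - F(0) = (3*pi) - (0) = 3*pi.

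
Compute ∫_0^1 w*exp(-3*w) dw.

(-4 + exp(3))*exp(-3)/9

Integrate by parts once (u = w, dv = exp(-3*w) dw).
An antiderivative is F(w) = (-3*w - 1)*exp(-3*w)/9.
Then F(1) - F(0) = (-4*exp(-3)/9) - (-1/9) = (-4 + exp(3))*exp(-3)/9.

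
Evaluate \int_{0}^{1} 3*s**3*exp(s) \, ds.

18 - 6*E

Integrate by parts 3 times (u = s^3, dv = 3*exp(s) ds).
An antiderivative is F(s) = (3*s**3 - 9*s**2 + 18*s - 18)*exp(s).
Then F(1) - F(0) = (-6*E) - (-18) = 18 - 6*E.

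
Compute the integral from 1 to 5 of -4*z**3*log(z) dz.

Integrate by parts once (u = ln z, dv = -4*z**3 dz).
An antiderivative is F(z) = -z**4*(4*log(z) - 1)/4.
Then F(5) - F(1) = (625/4 - 625*log(5)) - (1/4) = 156 - 625*log(5).

156 - 625*log(5)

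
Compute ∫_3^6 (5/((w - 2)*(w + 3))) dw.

Factor the denominator: w**2 + w - 6 = (w + 3)(w - 2).
Partial fractions: 5/((w - 2)*(w + 3)) = -1/(w + 3) + 1/(w - 2).
An antiderivative is F(w) = log(w - 2) - log(w + 3).
Then F(6) - F(3) = (log(4/9)) - (-log(6)) = log(8/3).

log(8/3)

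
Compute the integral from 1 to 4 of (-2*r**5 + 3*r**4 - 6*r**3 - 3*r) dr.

-5781/5

By the power rule, an antiderivative is F(r) = -r**6/3 + 3*r**5/5 - 3*r**4/2 - 3*r**2/2.
Then F(4) - F(1) = (-17384/15) - (-41/15) = -5781/5.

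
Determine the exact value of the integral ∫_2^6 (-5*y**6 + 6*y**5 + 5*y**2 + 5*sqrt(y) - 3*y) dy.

By the power rule, an antiderivative is F(y) = -5*y**7/7 + y**6 + 10*y**(3/2)/3 + 5*y**3/3 - 3*y**2/2.
Then F(6) - F(2) = (-1070946/7 + 20*sqrt(6)) - (-422/21 + 20*sqrt(2)/3) = -3212416/21 - 20*sqrt(2)/3 + 20*sqrt(6).

-3212416/21 - 20*sqrt(2)/3 + 20*sqrt(6)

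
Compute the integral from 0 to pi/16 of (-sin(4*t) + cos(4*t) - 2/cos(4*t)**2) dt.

-3/4 + sqrt(2)/4

An antiderivative is F(t) = sin(4*t)/4 + cos(4*t)/4 - tan(4*t)/2.
Then F(pi/16) - F(0) = (-1/2 + sqrt(2)/4) - (1/4) = -3/4 + sqrt(2)/4.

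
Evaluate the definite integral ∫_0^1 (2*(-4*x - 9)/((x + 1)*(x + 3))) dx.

Factor the denominator: x**2 + 4*x + 3 = (x + 3)(x + 1).
Partial fractions: 2*(-4*x - 9)/((x + 1)*(x + 3)) = -3/(x + 3) - 5/(x + 1).
An antiderivative is F(x) = -5*log(x + 1) - 3*log(x + 3).
Then F(1) - F(0) = (-11*log(2)) - (-log(27)) = -11*log(2) + 3*log(3).

-11*log(2) + 3*log(3)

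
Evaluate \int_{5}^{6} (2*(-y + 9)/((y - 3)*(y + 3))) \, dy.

Factor the denominator: y**2 - 9 = (y + 3)(y - 3).
Partial fractions: 2*(-y + 9)/((y - 3)*(y + 3)) = -4/(y + 3) + 2/(y - 3).
An antiderivative is F(y) = 2*log(y - 3) - 4*log(y + 3).
Then F(6) - F(5) = (-6*log(3)) - (-10*log(2)) = -6*log(3) + 10*log(2).

-6*log(3) + 10*log(2)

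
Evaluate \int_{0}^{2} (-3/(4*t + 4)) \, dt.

An antiderivative is F(t) = -3*log(4*t + 4)/4.
Then F(2) - F(0) = (-3*log(12)/4) - (-3*log(2)/2) = -3*log(3)/4.

-3*log(3)/4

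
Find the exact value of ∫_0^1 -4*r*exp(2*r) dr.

Integrate by parts once (u = r, dv = -4*exp(2*r) dr).
An antiderivative is F(r) = (-2*r + 1)*exp(2*r).
Then F(1) - F(0) = (-exp(2)) - (1) = -exp(2) - 1.

-exp(2) - 1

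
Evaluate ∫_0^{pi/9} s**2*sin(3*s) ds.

-1/27 - pi**2/486 + sqrt(3)*pi/81

Integrate by parts twice (u = s^2, dv = sin(3*s) ds).
An antiderivative is F(s) = -s**2*cos(3*s)/3 + 2*s*sin(3*s)/9 + 2*cos(3*s)/27.
Then F(pi/9) - F(0) = (-pi**2/486 + 1/27 + sqrt(3)*pi/81) - (2/27) = -1/27 - pi**2/486 + sqrt(3)*pi/81.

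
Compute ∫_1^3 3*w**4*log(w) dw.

Integrate by parts once (u = ln w, dv = 3*w**4 dw).
An antiderivative is F(w) = 3*w**5*(5*log(w) - 1)/25.
Then F(3) - F(1) = (-729/25 + 729*log(3)/5) - (-3/25) = -726/25 + 729*log(3)/5.

-726/25 + 729*log(3)/5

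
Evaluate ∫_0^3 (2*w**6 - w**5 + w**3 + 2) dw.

14829/28

By the power rule, an antiderivative is F(w) = 2*w**7/7 - w**6/6 + w**4/4 + 2*w.
Then F(3) - F(0) = (14829/28) - (0) = 14829/28.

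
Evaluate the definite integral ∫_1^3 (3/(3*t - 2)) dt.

log(7)

An antiderivative is F(t) = log(3*t - 2).
Then F(3) - F(1) = (log(7)) - (0) = log(7).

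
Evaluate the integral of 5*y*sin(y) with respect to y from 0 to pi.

Integrate by parts once (u = y, dv = 5*sin(y) dy).
An antiderivative is F(y) = -5*y*cos(y) + 5*sin(y).
Then F(pi) - F(0) = (5*pi) - (0) = 5*pi.

5*pi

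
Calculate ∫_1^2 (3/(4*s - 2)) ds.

3*log(3)/4

An antiderivative is F(s) = 3*log(4*s - 2)/4.
Then F(2) - F(1) = (3*log(6)/4) - (3*log(2)/4) = 3*log(3)/4.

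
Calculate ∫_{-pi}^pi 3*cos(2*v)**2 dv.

Use the identity cos^2(2*v) = (1 + cos(4*v))/2.
An antiderivative is F(v) = 3*v/2 + 3*sin(4*v)/8.
Then F(pi) - F(-pi) = (3*pi/2) - (-3*pi/2) = 3*pi.

3*pi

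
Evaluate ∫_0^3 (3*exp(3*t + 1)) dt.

Let u = 3*t + 1, so du = 3 dt. When t = 0, u = 1; when t = 3, u = 10.
The integral becomes ∫ exp(u) du from 1 to 10, with antiderivative exp(u).
Back in t: F(t) = exp(3*t + 1).
Then F(3) - F(0) = (exp(10)) - (exp(1)) = -exp(1) + exp(10).

-exp(1) + exp(10)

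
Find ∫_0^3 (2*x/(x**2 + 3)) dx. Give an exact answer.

log(4)

Let u = x**2 + 3, so du = 2*x dx. When x = 0, u = 3; when x = 3, u = 12.
The integral becomes ∫ 1/u du from 3 to 12, with antiderivative log(u).
Back in x: F(x) = log(x**2 + 3).
Then F(3) - F(0) = (log(12)) - (log(3)) = log(4).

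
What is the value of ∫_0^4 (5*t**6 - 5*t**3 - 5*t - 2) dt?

79344/7

By the power rule, an antiderivative is F(t) = 5*t**7/7 - 5*t**4/4 - 5*t**2/2 - 2*t.
Then F(4) - F(0) = (79344/7) - (0) = 79344/7.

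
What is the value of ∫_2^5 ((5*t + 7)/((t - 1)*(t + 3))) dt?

Factor the denominator: t**2 + 2*t - 3 = (t + 3)(t - 1).
Partial fractions: (5*t + 7)/((t - 1)*(t + 3)) = 2/(t + 3) + 3/(t - 1).
An antiderivative is F(t) = 3*log(t - 1) + 2*log(t + 3).
Then F(5) - F(2) = (12*log(2)) - (log(25)) = -2*log(5) + 12*log(2).

-2*log(5) + 12*log(2)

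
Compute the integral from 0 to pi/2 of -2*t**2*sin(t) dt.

4 - 2*pi

Integrate by parts twice (u = t^2, dv = -2*sin(t) dt).
An antiderivative is F(t) = 2*t**2*cos(t) - 4*t*sin(t) - 4*cos(t).
Then F(pi/2) - F(0) = (-2*pi) - (-4) = 4 - 2*pi.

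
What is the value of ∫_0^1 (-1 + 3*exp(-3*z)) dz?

-exp(-3)

An antiderivative is F(z) = -z - exp(-3*z).
Then F(1) - F(0) = (-1 - exp(-3)) - (-1) = -exp(-3).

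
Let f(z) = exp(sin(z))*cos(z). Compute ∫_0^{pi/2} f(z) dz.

-1 + E

Let u = sin(z), so du = cos(z) dz. When z = 0, u = 0; when z = pi/2, u = 1.
The integral becomes ∫ exp(u) du from 0 to 1, with antiderivative exp(u).
Back in z: F(z) = exp(sin(z)).
Then F(pi/2) - F(0) = (E) - (1) = -1 + E.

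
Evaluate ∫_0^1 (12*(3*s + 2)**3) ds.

609

Let u = 3*s + 2, so du = 3 ds. When s = 0, u = 2; when s = 1, u = 5.
The integral becomes 4·∫ u**3 du from 2 to 5, with antiderivative u**4.
Back in s: F(s) = (3*s + 2)**4.
Then F(1) - F(0) = (625) - (16) = 609.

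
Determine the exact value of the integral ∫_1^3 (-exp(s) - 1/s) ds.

-exp(3) - log(3) + exp(1)

An antiderivative is F(s) = -exp(s) - log(s).
Then F(3) - F(1) = (-exp(3) - log(3)) - (-exp(1)) = -exp(3) - log(3) + exp(1).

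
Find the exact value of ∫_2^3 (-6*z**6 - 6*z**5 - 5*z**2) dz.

-51692/21

By the power rule, an antiderivative is F(z) = -6*z**7/7 - z**6 - 5*z**3/3.
Then F(3) - F(2) = (-18540/7) - (-3928/21) = -51692/21.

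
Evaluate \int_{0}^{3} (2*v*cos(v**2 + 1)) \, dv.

Let u = v**2 + 1, so du = 2*v dv. When v = 0, u = 1; when v = 3, u = 10.
The integral becomes ∫ cos(u) du from 1 to 10, with antiderivative sin(u).
Back in v: F(v) = sin(v**2 + 1).
Then F(3) - F(0) = (sin(10)) - (sin(1)) = -sin(1) + sin(10).

-sin(1) + sin(10)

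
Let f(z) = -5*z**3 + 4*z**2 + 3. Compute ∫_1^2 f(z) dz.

-77/12

By the power rule, an antiderivative is F(z) = -5*z**4/4 + 4*z**3/3 + 3*z.
Then F(2) - F(1) = (-10/3) - (37/12) = -77/12.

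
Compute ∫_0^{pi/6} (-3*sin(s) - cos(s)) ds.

-7/2 + 3*sqrt(3)/2

An antiderivative is F(s) = -sin(s) + 3*cos(s).
Then F(pi/6) - F(0) = (-1/2 + 3*sqrt(3)/2) - (3) = -7/2 + 3*sqrt(3)/2.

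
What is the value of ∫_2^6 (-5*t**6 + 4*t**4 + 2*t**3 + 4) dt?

By the power rule, an antiderivative is F(t) = -5*t**7/7 + 4*t**5/5 + t**4/2 + 4*t.
Then F(6) - F(2) = (-6757152/35) - (-1744/35) = -6755408/35.

-6755408/35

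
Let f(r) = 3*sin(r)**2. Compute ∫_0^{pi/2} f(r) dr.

Use the identity sin^2(r) = (1 - cos(2*r))/2.
An antiderivative is F(r) = 3*r/2 - 3*sin(2*r)/4.
Then F(pi/2) - F(0) = (3*pi/4) - (0) = 3*pi/4.

3*pi/4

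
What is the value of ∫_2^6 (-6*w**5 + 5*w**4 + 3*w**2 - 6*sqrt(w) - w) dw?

-38656 - 24*sqrt(6) + 8*sqrt(2)

By the power rule, an antiderivative is F(w) = -w**6 + w**5 - 4*w**(3/2) + w**3 - w**2/2.
Then F(6) - F(2) = (-38682 - 24*sqrt(6)) - (-26 - 8*sqrt(2)) = -38656 - 24*sqrt(6) + 8*sqrt(2).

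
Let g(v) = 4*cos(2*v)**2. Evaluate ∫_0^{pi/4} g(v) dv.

pi/2

Use the identity cos^2(2*v) = (1 + cos(4*v))/2.
An antiderivative is F(v) = 2*v + sin(4*v)/2.
Then F(pi/4) - F(0) = (pi/2) - (0) = pi/2.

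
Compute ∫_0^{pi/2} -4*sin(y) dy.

-4

An antiderivative is F(y) = 4*cos(y).
Then F(pi/2) - F(0) = (0) - (4) = -4.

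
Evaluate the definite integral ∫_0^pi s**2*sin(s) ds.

Integrate by parts twice (u = s^2, dv = sin(s) ds).
An antiderivative is F(s) = -s**2*cos(s) + 2*s*sin(s) + 2*cos(s).
Then F(pi) - F(0) = (-2 + pi**2) - (2) = -4 + pi**2.

-4 + pi**2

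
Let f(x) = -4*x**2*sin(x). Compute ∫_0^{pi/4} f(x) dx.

-4*sqrt(2) - sqrt(2)*pi + sqrt(2)*pi**2/8 + 8

Integrate by parts twice (u = x^2, dv = -4*sin(x) dx).
An antiderivative is F(x) = 4*x**2*cos(x) - 8*x*sin(x) - 8*cos(x).
Then F(pi/4) - F(0) = (sqrt(2)*(-4 - pi + pi**2/8)) - (-8) = -4*sqrt(2) - sqrt(2)*pi + sqrt(2)*pi**2/8 + 8.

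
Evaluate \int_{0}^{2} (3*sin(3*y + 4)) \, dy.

cos(4) - cos(10)

Let u = 3*y + 4, so du = 3 dy. When y = 0, u = 4; when y = 2, u = 10.
The integral becomes ∫ sin(u) du from 4 to 10, with antiderivative -cos(u).
Back in y: F(y) = -cos(3*y + 4).
Then F(2) - F(0) = (-cos(10)) - (-cos(4)) = cos(4) - cos(10).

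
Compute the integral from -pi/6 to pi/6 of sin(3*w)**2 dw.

Use the identity sin^2(3*w) = (1 - cos(6*w))/2.
An antiderivative is F(w) = w/2 - sin(6*w)/12.
Then F(pi/6) - F(-pi/6) = (pi/12) - (-pi/12) = pi/6.

pi/6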